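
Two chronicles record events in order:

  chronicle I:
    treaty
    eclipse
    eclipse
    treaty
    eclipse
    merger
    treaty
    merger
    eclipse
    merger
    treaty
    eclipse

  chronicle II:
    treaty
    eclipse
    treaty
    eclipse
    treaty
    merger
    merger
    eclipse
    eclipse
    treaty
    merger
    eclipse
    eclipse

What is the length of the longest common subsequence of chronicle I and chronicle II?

Match treaty at chronicle I[1]=chronicle II[1] → eclipse at chronicle I[2]=chronicle II[2] → eclipse at chronicle I[3]=chronicle II[4] → treaty at chronicle I[4]=chronicle II[5] → eclipse at chronicle I[5]=chronicle II[9] → treaty at chronicle I[7]=chronicle II[10] → merger at chronicle I[8]=chronicle II[11] → eclipse at chronicle I[9]=chronicle II[12] → eclipse at chronicle I[12]=chronicle II[13] — 9 events in the same relative order in both. Since dp[12][13] = 9, nothing longer is possible.

9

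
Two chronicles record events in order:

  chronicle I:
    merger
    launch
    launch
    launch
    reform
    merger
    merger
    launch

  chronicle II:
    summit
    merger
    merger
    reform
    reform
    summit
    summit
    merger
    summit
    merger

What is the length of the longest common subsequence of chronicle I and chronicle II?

4

Taking merger (chronicle I #1, chronicle II #3), then reform (chronicle I #5, chronicle II #5), then merger (chronicle I #6, chronicle II #8), then merger (chronicle I #7, chronicle II #10) gives a common subsequence of length 4, and the DP table's final entry dp[8][10] is also 4, so no common subsequence is longer.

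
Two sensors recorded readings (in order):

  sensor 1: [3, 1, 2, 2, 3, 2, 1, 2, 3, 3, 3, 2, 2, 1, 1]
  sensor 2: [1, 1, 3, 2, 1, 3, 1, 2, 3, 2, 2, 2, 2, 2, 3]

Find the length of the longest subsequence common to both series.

One common subsequence of length 8: 3 at sensor 1[1]=sensor 2[6], then 1 at sensor 1[2]=sensor 2[7], then 2 at sensor 1[3]=sensor 2[8], then 2 at sensor 1[4]=sensor 2[10], then 2 at sensor 1[6]=sensor 2[11], then 2 at sensor 1[8]=sensor 2[12], then 2 at sensor 1[12]=sensor 2[13], then 2 at sensor 1[13]=sensor 2[14], and the DP table's final entry dp[15][15] is also 8, so no common subsequence is longer.

8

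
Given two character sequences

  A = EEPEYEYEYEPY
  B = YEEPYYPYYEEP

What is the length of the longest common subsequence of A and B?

8

Let dp[i][j] be the LCS length of the first i characters of A and the first j characters of B. dp[i][j] = dp[i-1][j-1]+1 when the i-th and j-th characters match, else max(dp[i-1][j], dp[i][j-1]).
    ·  Y  E  E  P  Y  Y  P  Y  Y  E  E  P
 ·  0  0  0  0  0  0  0  0  0  0  0  0  0
 E  0  0  1  1  1  1  1  1  1  1  1  1  1
 E  0  0  1  2  2  2  2  2  2  2  2  2  2
 P  0  0  1  2  3  3  3  3  3  3  3  3  3
 E  0  0  1  2  3  3  3  3  3  3  4  4  4
 Y  0  1  1  2  3  4  4  4  4  4  4  4  4
 E  0  1  2  2  3  4  4  4  4  4  5  5  5
 Y  0  1  2  2  3  4  5  5  5  5  5  5  5
 E  0  1  2  3  3  4  5  5  5  5  6  6  6
 Y  0  1  2  3  3  4  5  5  6  6  6  6  6
 E  0  1  2  3  3  4  5  5  6  6  7  7  7
 P  0  1  2  3  4  4  5  6  6  6  7  7  8
 Y  0  1  2  3  4  5  5  6  7  7  7  7  8
dp[12][12] = 8. One LCS (by backtracking along matches): EEPYYEEP.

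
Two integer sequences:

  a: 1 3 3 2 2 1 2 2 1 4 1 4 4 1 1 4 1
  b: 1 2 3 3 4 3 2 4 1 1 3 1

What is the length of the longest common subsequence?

Match 1 (a #1, b #1); then 3 (a #2, b #4); then 3 (a #3, b #6); then 2 (a #8, b #7); then 4 (a #10, b #8); then 1 (a #11, b #9); then 1 (a #14, b #10); then 1 (a #17, b #12) — 8 values in the same relative order in both. The LCS DP gives dp[17][12] = 8, so this is optimal.

8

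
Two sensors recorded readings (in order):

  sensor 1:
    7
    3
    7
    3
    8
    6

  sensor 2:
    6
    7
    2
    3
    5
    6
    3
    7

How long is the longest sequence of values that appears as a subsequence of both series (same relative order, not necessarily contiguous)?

3

Pick 7 (sensor 1 #1, sensor 2 #2) → 3 (sensor 1 #2, sensor 2 #7) → 7 (sensor 1 #3, sensor 2 #8); all 3 values appear in both, in order. Since dp[6][8] = 3, nothing longer is possible.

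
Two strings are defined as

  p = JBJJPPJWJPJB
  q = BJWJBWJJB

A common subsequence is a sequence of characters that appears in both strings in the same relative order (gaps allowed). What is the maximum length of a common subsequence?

7

Let dp[i][j] be the LCS length of the first i characters of p and the first j characters of q. dp[i][j] = dp[i-1][j-1]+1 when the i-th and j-th characters match, else max(dp[i-1][j], dp[i][j-1]).
    ·  B  J  W  J  B  W  J  J  B
 ·  0  0  0  0  0  0  0  0  0  0
 J  0  0  1  1  1  1  1  1  1  1
 B  0  1  1  1  1  2  2  2  2  2
 J  0  1  2  2  2  2  2  3  3  3
 J  0  1  2  2  3  3  3  3  4  4
 P  0  1  2  2  3  3  3  3  4  4
 P  0  1  2  2  3  3  3  3  4  4
 J  0  1  2  2  3  3  3  4  4  4
 W  0  1  2  3  3  3  4  4  4  4
 J  0  1  2  3  4  4  4  5  5  5
 P  0  1  2  3  4  4  4  5  5  5
 J  0  1  2  3  4  4  4  5  6  6
 B  0  1  2  3  4  5  5  5  6  7
dp[12][9] = 7. One LCS (by backtracking along matches): BJJWJJB.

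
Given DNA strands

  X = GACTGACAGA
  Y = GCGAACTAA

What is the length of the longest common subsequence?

7

Taking G at X[1]=Y[1] → C at X[3]=Y[2] → G at X[5]=Y[3] → A at X[6]=Y[5] → C at X[7]=Y[6] → A at X[8]=Y[8] → A at X[10]=Y[9] gives a common subsequence of length 7, and the DP table's final entry dp[10][9] is also 7, so no common subsequence is longer.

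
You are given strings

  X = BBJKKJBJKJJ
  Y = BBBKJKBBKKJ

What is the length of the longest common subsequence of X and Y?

Match B [1,2]; then B [2,3]; then J [3,5]; then K [4,6]; then K [5,9]; then K [9,10]; then J [11,11] — 7 characters in the same relative order in both. The LCS DP gives dp[11][11] = 7, so this is optimal.

7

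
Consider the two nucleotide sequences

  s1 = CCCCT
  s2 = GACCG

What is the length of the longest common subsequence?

One common subsequence of length 2: C (s1 #1, s2 #3), C (s1 #2, s2 #4). Since dp[5][5] = 2, nothing longer is possible.

2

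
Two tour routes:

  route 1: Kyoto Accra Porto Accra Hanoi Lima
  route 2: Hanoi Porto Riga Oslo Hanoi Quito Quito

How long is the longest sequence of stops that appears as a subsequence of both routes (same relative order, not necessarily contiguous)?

Match Porto at route 1[3]=route 2[2], Hanoi at route 1[5]=route 2[5] — 2 stops in the same relative order in both, and the DP table's final entry dp[6][7] is also 2, so no common subsequence is longer.

2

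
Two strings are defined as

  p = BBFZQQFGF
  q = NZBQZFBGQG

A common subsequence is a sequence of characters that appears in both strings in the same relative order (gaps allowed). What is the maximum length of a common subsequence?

4

Let dp[i][j] be the LCS length of the first i characters of p and the first j characters of q. dp[i][j] = dp[i-1][j-1]+1 when the i-th and j-th characters match, else max(dp[i-1][j], dp[i][j-1]).
    ·  N  Z  B  Q  Z  F  B  G  Q  G
 ·  0  0  0  0  0  0  0  0  0  0  0
 B  0  0  0  1  1  1  1  1  1  1  1
 B  0  0  0  1  1  1  1  2  2  2  2
 F  0  0  0  1  1  1  2  2  2  2  2
 Z  0  0  1  1  1  2  2  2  2  2  2
 Q  0  0  1  1  2  2  2  2  2  3  3
 Q  0  0  1  1  2  2  2  2  2  3  3
 F  0  0  1  1  2  2  3  3  3  3  3
 G  0  0  1  1  2  2  3  3  4  4  4
 F  0  0  1  1  2  2  3  3  4  4  4
dp[9][10] = 4. One LCS (by backtracking along matches): BBQG.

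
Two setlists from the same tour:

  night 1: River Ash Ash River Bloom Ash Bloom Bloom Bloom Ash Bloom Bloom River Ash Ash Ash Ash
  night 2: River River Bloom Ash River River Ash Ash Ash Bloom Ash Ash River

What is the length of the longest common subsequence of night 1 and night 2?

9

Taking River (night 1 #1, night 2 #1) → River (night 1 #4, night 2 #2) → Bloom (night 1 #5, night 2 #3) → Ash (night 1 #6, night 2 #4) → Ash (night 1 #10, night 2 #7) → Ash (night 1 #14, night 2 #8) → Ash (night 1 #15, night 2 #9) → Ash (night 1 #16, night 2 #11) → Ash (night 1 #17, night 2 #12) gives a common subsequence of length 9, and the DP table's final entry dp[17][13] is also 9, so no common subsequence is longer.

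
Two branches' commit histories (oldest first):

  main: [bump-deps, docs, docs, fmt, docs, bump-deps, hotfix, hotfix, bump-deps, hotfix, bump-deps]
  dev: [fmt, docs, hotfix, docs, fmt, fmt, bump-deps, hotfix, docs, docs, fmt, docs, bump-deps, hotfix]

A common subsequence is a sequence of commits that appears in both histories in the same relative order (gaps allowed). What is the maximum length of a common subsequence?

Taking bump-deps [1,7], docs [2,9], docs [3,10], fmt [4,11], docs [5,12], bump-deps [9,13], hotfix [10,14] gives a common subsequence of length 7. The LCS DP gives dp[11][14] = 7, so this is optimal.

7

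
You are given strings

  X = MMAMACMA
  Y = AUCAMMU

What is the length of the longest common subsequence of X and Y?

Pick A (X #3, Y #4); then M (X #4, Y #5); then M (X #7, Y #6); all 3 characters appear in both, in order. dp[8][7] = 3 confirms this is the maximum.

3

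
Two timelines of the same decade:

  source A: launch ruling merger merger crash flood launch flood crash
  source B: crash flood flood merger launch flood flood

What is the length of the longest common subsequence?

Match crash (source A #5, source B #1); then flood (source A #6, source B #3); then launch (source A #7, source B #5); then flood (source A #8, source B #7) — 4 events in the same relative order in both. The LCS DP gives dp[9][7] = 4, so this is optimal.

4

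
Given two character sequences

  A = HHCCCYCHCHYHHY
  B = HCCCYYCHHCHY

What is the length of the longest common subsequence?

Pick H (A #2, B #1), then C (A #3, B #2), then C (A #4, B #3), then C (A #5, B #4), then Y (A #6, B #6), then C (A #7, B #7), then H (A #8, B #9), then C (A #9, B #10), then H (A #13, B #11), then Y (A #14, B #12); all 10 characters appear in both, in order. Since dp[14][12] = 10, nothing longer is possible.

10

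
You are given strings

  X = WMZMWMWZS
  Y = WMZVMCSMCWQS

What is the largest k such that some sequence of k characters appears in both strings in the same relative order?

Pick W at X[1]=Y[1] → M at X[2]=Y[2] → Z at X[3]=Y[3] → M at X[4]=Y[5] → M at X[6]=Y[8] → W at X[7]=Y[10] → S at X[9]=Y[12]; all 7 characters appear in both, in order. dp[9][12] = 7 confirms this is the maximum.

7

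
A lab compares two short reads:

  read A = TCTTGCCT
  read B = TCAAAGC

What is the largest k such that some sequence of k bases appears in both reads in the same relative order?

4

Let dp[i][j] be the LCS length of the first i bases of read A and the first j bases of read B. dp[i][j] = dp[i-1][j-1]+1 when the i-th and j-th bases match, else max(dp[i-1][j], dp[i][j-1]).
    ·  T  C  A  A  A  G  C
 ·  0  0  0  0  0  0  0  0
 T  0  1  1  1  1  1  1  1
 C  0  1  2  2  2  2  2  2
 T  0  1  2  2  2  2  2  2
 T  0  1  2  2  2  2  2  2
 G  0  1  2  2  2  2  3  3
 C  0  1  2  2  2  2  3  4
 C  0  1  2  2  2  2  3  4
 T  0  1  2  2  2  2  3  4
dp[8][7] = 4. One LCS (by backtracking along matches): TCGC.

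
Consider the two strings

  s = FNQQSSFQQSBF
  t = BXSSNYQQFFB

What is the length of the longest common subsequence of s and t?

Let dp[i][j] be the LCS length of the first i characters of s and the first j characters of t. dp[i][j] = dp[i-1][j-1]+1 when the i-th and j-th characters match, else max(dp[i-1][j], dp[i][j-1]).
    ·  B  X  S  S  N  Y  Q  Q  F  F  B
 ·  0  0  0  0  0  0  0  0  0  0  0  0
 F  0  0  0  0  0  0  0  0  0  1  1  1
 N  0  0  0  0  0  1  1  1  1  1  1  1
 Q  0  0  0  0  0  1  1  2  2  2  2  2
 Q  0  0  0  0  0  1  1  2  3  3  3  3
 S  0  0  0  1  1  1  1  2  3  3  3  3
 S  0  0  0  1  2  2  2  2  3  3  3  3
 F  0  0  0  1  2  2  2  2  3  4  4  4
 Q  0  0  0  1  2  2  2  3  3  4  4  4
 Q  0  0  0  1  2  2  2  3  4  4  4  4
 S  0  0  0  1  2  2  2  3  4  4  4  4
 B  0  1  1  1  2  2  2  3  4  4  4  5
 F  0  1  1  1  2  2  2  3  4  5  5  5
dp[12][11] = 5. One LCS (by backtracking along matches): NQQFB.

5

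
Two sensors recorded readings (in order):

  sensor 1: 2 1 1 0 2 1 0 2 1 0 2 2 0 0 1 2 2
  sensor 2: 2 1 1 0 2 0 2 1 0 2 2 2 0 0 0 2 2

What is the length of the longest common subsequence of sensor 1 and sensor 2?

Match 2 at sensor 1[1]=sensor 2[1], 1 at sensor 1[2]=sensor 2[2], 1 at sensor 1[3]=sensor 2[3], 0 at sensor 1[4]=sensor 2[4], 2 at sensor 1[5]=sensor 2[5], 0 at sensor 1[7]=sensor 2[6], 2 at sensor 1[8]=sensor 2[7], 1 at sensor 1[9]=sensor 2[8], 0 at sensor 1[10]=sensor 2[9], 2 at sensor 1[11]=sensor 2[11], 2 at sensor 1[12]=sensor 2[12], 0 at sensor 1[13]=sensor 2[14], 0 at sensor 1[14]=sensor 2[15], 2 at sensor 1[16]=sensor 2[16], 2 at sensor 1[17]=sensor 2[17] — 15 values in the same relative order in both, and the DP table's final entry dp[17][17] is also 15, so no common subsequence is longer.

15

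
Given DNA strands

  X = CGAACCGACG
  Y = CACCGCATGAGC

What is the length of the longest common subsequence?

7

Taking C (X #1, Y #1) → A (X #3, Y #2) → C (X #5, Y #4) → C (X #6, Y #6) → G (X #7, Y #9) → A (X #8, Y #10) → C (X #9, Y #12) gives a common subsequence of length 7. The LCS DP gives dp[10][12] = 7, so this is optimal.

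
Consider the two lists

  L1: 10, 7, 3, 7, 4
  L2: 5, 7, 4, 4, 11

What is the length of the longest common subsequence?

2

Let dp[i][j] be the LCS length of the first i values of L1 and the first j values of L2. dp[i][j] = dp[i-1][j-1]+1 when the i-th and j-th values match, else max(dp[i-1][j], dp[i][j-1]).
    ·  5  7  4  4 11
 ·  0  0  0  0  0  0
10  0  0  0  0  0  0
 7  0  0  1  1  1  1
 3  0  0  1  1  1  1
 7  0  0  1  1  1  1
 4  0  0  1  2  2  2
dp[5][5] = 2. One LCS (by backtracking along matches): 7, 4.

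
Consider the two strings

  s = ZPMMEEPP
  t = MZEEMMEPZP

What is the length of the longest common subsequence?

Let dp[i][j] be the LCS length of the first i characters of s and the first j characters of t. dp[i][j] = dp[i-1][j-1]+1 when the i-th and j-th characters match, else max(dp[i-1][j], dp[i][j-1]).
    ·  M  Z  E  E  M  M  E  P  Z  P
 ·  0  0  0  0  0  0  0  0  0  0  0
 Z  0  0  1  1  1  1  1  1  1  1  1
 P  0  0  1  1  1  1  1  1  2  2  2
 M  0  1  1  1  1  2  2  2  2  2  2
 M  0  1  1  1  1  2  3  3  3  3  3
 E  0  1  1  2  2  2  3  4  4  4  4
 E  0  1  1  2  3  3  3  4  4  4  4
 P  0  1  1  2  3  3  3  4  5  5  5
 P  0  1  1  2  3  3  3  4  5  5  6
dp[8][10] = 6. One LCS (by backtracking along matches): ZMMEPP.

6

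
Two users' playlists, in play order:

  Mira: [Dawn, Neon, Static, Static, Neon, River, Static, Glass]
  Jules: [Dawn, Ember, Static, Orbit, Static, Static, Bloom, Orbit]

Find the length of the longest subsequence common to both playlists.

Taking Dawn at Mira[1]=Jules[1], Static at Mira[3]=Jules[3], Static at Mira[4]=Jules[5], Static at Mira[7]=Jules[6] gives a common subsequence of length 4. dp[8][8] = 4 confirms this is the maximum.

4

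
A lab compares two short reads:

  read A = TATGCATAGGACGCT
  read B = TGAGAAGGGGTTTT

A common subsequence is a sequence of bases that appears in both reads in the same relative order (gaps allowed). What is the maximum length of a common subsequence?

9

Pick T (read A #1, read B #1), then A (read A #2, read B #3), then G (read A #4, read B #4), then A (read A #6, read B #5), then A (read A #8, read B #6), then G (read A #9, read B #8), then G (read A #10, read B #9), then G (read A #13, read B #10), then T (read A #15, read B #14); all 9 bases appear in both, in order, and the DP table's final entry dp[15][14] is also 9, so no common subsequence is longer.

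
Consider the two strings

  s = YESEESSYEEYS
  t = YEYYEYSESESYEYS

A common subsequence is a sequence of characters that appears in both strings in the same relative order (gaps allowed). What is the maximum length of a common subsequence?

10

One common subsequence of length 10: Y (s #1, t #4), E (s #2, t #5), S (s #3, t #7), E (s #4, t #8), E (s #5, t #10), S (s #7, t #11), Y (s #8, t #12), E (s #10, t #13), Y (s #11, t #14), S (s #12, t #15), and the DP table's final entry dp[12][15] is also 10, so no common subsequence is longer.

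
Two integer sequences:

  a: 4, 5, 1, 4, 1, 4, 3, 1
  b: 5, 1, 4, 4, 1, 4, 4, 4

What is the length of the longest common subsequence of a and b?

5

One common subsequence of length 5: 5 at a[2]=b[1] → 1 at a[3]=b[2] → 4 at a[4]=b[4] → 1 at a[5]=b[5] → 4 at a[6]=b[8]. The LCS DP gives dp[8][8] = 5, so this is optimal.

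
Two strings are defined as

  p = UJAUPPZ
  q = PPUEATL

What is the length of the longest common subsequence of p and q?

Pick U [1,3] → A [3,5]; all 2 characters appear in both, in order. The LCS DP gives dp[7][7] = 2, so this is optimal.

2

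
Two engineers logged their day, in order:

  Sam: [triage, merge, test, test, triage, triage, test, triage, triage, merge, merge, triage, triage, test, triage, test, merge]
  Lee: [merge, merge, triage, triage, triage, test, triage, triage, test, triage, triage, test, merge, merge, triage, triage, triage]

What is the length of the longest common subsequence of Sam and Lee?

Match triage (Sam #1, Lee #5), test (Sam #4, Lee #6), triage (Sam #5, Lee #7), triage (Sam #6, Lee #8), test (Sam #7, Lee #9), triage (Sam #8, Lee #10), triage (Sam #9, Lee #11), merge (Sam #10, Lee #13), merge (Sam #11, Lee #14), triage (Sam #12, Lee #15), triage (Sam #13, Lee #16), triage (Sam #15, Lee #17) — 12 tasks in the same relative order in both. dp[17][17] = 12 confirms this is the maximum.

12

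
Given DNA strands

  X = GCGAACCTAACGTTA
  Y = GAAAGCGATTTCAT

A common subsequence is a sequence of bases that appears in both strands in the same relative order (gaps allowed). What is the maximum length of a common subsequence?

Pick G (X #3, Y #1); then A (X #4, Y #2); then A (X #5, Y #3); then A (X #9, Y #4); then C (X #11, Y #6); then G (X #12, Y #7); then T (X #13, Y #10); then T (X #14, Y #11); then A (X #15, Y #13); all 9 bases appear in both, in order. dp[15][14] = 9 confirms this is the maximum.

9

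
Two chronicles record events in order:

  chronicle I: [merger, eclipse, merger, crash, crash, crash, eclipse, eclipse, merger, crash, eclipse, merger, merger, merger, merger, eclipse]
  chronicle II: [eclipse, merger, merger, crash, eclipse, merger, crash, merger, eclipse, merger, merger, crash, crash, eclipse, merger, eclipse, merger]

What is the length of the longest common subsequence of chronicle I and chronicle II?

Taking merger [1,2] → merger [3,3] → crash [6,4] → eclipse [8,5] → merger [9,6] → crash [10,7] → eclipse [11,9] → merger [12,10] → merger [13,11] → merger [14,15] → merger [15,17] gives a common subsequence of length 11. dp[16][17] = 11 confirms this is the maximum.

11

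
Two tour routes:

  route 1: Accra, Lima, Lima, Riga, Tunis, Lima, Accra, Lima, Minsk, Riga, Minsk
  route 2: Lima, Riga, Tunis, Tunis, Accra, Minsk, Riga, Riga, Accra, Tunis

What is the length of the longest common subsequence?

One common subsequence of length 6: Lima (route 1 #3, route 2 #1) → Riga (route 1 #4, route 2 #2) → Tunis (route 1 #5, route 2 #4) → Accra (route 1 #7, route 2 #5) → Minsk (route 1 #9, route 2 #6) → Riga (route 1 #10, route 2 #8). dp[11][10] = 6 confirms this is the maximum.

6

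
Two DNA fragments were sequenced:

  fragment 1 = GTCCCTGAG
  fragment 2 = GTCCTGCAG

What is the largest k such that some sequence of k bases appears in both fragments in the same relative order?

8

Match G (fragment 1 #1, fragment 2 #1); then T (fragment 1 #2, fragment 2 #2); then C (fragment 1 #4, fragment 2 #3); then C (fragment 1 #5, fragment 2 #4); then T (fragment 1 #6, fragment 2 #5); then G (fragment 1 #7, fragment 2 #6); then A (fragment 1 #8, fragment 2 #8); then G (fragment 1 #9, fragment 2 #9) — 8 bases in the same relative order in both, and the DP table's final entry dp[9][9] is also 8, so no common subsequence is longer.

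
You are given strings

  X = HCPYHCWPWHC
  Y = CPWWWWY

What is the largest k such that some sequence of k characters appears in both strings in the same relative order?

4

Let dp[i][j] be the LCS length of the first i characters of X and the first j characters of Y. dp[i][j] = dp[i-1][j-1]+1 when the i-th and j-th characters match, else max(dp[i-1][j], dp[i][j-1]).
    ·  C  P  W  W  W  W  Y
 ·  0  0  0  0  0  0  0  0
 H  0  0  0  0  0  0  0  0
 C  0  1  1  1  1  1  1  1
 P  0  1  2  2  2  2  2  2
 Y  0  1  2  2  2  2  2  3
 H  0  1  2  2  2  2  2  3
 C  0  1  2  2  2  2  2  3
 W  0  1  2  3  3  3  3  3
 P  0  1  2  3  3  3  3  3
 W  0  1  2  3  4  4  4  4
 H  0  1  2  3  4  4  4  4
 C  0  1  2  3  4  4  4  4
dp[11][7] = 4. One LCS (by backtracking along matches): CPWW.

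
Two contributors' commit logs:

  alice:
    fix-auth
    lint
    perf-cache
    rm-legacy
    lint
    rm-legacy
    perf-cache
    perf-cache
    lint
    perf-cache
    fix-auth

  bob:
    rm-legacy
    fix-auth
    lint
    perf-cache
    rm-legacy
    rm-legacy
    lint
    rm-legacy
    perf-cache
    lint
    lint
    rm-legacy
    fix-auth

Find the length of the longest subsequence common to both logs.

9

One common subsequence of length 9: fix-auth (alice #1, bob #2) → lint (alice #2, bob #3) → perf-cache (alice #3, bob #4) → rm-legacy (alice #4, bob #6) → lint (alice #5, bob #7) → rm-legacy (alice #6, bob #8) → perf-cache (alice #7, bob #9) → lint (alice #9, bob #11) → fix-auth (alice #11, bob #13). Since dp[11][13] = 9, nothing longer is possible.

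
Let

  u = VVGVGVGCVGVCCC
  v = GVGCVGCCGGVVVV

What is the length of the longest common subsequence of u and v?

8

Taking G at u[3]=v[1], then V at u[4]=v[2], then G at u[5]=v[3], then V at u[6]=v[5], then G at u[7]=v[6], then C at u[8]=v[8], then V at u[9]=v[13], then V at u[11]=v[14] gives a common subsequence of length 8. The LCS DP gives dp[14][14] = 8, so this is optimal.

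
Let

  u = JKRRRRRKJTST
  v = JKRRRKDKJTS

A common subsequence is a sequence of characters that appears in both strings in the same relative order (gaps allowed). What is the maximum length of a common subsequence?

Let dp[i][j] be the LCS length of the first i characters of u and the first j characters of v. dp[i][j] = dp[i-1][j-1]+1 when the i-th and j-th characters match, else max(dp[i-1][j], dp[i][j-1]).
    ·  J  K  R  R  R  K  D  K  J  T  S
 ·  0  0  0  0  0  0  0  0  0  0  0  0
 J  0  1  1  1  1  1  1  1  1  1  1  1
 K  0  1  2  2  2  2  2  2  2  2  2  2
 R  0  1  2  3  3  3  3  3  3  3  3  3
 R  0  1  2  3  4  4  4  4  4  4  4  4
 R  0  1  2  3  4  5  5  5  5  5  5  5
 R  0  1  2  3  4  5  5  5  5  5  5  5
 R  0  1  2  3  4  5  5  5  5  5  5  5
 K  0  1  2  3  4  5  6  6  6  6  6  6
 J  0  1  2  3  4  5  6  6  6  7  7  7
 T  0  1  2  3  4  5  6  6  6  7  8  8
 S  0  1  2  3  4  5  6  6  6  7  8  9
 T  0  1  2  3  4  5  6  6  6  7  8  9
dp[12][11] = 9. One LCS (by backtracking along matches): JKRRRKJTS.

9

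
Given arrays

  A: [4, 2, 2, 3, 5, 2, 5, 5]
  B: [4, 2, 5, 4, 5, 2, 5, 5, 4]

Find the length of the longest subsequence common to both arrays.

Let dp[i][j] be the LCS length of the first i values of A and the first j values of B. dp[i][j] = dp[i-1][j-1]+1 when the i-th and j-th values match, else max(dp[i-1][j], dp[i][j-1]).
    ·  4  2  5  4  5  2  5  5  4
 ·  0  0  0  0  0  0  0  0  0  0
 4  0  1  1  1  1  1  1  1  1  1
 2  0  1  2  2  2  2  2  2  2  2
 2  0  1  2  2  2  2  3  3  3  3
 3  0  1  2  2  2  2  3  3  3  3
 5  0  1  2  3  3  3  3  4  4  4
 2  0  1  2  3  3  3  4  4  4  4
 5  0  1  2  3  3  4  4  5  5  5
 5  0  1  2  3  3  4  4  5  6  6
dp[8][9] = 6. One LCS (by backtracking along matches): 4, 2, 5, 2, 5, 5.

6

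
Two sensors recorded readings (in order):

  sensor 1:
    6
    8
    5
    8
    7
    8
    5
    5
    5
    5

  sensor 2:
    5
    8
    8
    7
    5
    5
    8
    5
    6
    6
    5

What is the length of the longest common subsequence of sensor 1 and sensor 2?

Match 8 [2,2] → 8 [4,3] → 7 [5,4] → 5 [7,5] → 5 [8,6] → 5 [9,8] → 5 [10,11] — 7 values in the same relative order in both, and the DP table's final entry dp[10][11] is also 7, so no common subsequence is longer.

7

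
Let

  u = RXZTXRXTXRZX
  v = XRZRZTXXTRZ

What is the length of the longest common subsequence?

8

Let dp[i][j] be the LCS length of the first i characters of u and the first j characters of v. dp[i][j] = dp[i-1][j-1]+1 when the i-th and j-th characters match, else max(dp[i-1][j], dp[i][j-1]).
    ·  X  R  Z  R  Z  T  X  X  T  R  Z
 ·  0  0  0  0  0  0  0  0  0  0  0  0
 R  0  0  1  1  1  1  1  1  1  1  1  1
 X  0  1  1  1  1  1  1  2  2  2  2  2
 Z  0  1  1  2  2  2  2  2  2  2  2  3
 T  0  1  1  2  2  2  3  3  3  3  3  3
 X  0  1  1  2  2  2  3  4  4  4  4  4
 R  0  1  2  2  3  3  3  4  4  4  5  5
 X  0  1  2  2  3  3  3  4  5  5  5  5
 T  0  1  2  2  3  3  4  4  5  6  6  6
 X  0  1  2  2  3  3  4  5  5  6  6  6
 R  0  1  2  2  3  3  4  5  5  6  7  7
 Z  0  1  2  3  3  4  4  5  5  6  7  8
 X  0  1  2  3  3  4  4  5  6  6  7  8
dp[12][11] = 8. One LCS (by backtracking along matches): RZTXXTRZ.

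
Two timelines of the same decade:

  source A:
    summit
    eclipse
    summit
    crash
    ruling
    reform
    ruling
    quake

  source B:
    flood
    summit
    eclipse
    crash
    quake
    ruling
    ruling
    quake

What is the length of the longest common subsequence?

6

Match summit [1,2], eclipse [2,3], crash [4,4], ruling [5,6], ruling [7,7], quake [8,8] — 6 events in the same relative order in both. dp[8][8] = 6 confirms this is the maximum.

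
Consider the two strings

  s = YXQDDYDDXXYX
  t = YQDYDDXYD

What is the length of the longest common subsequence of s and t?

8

Pick Y at s[1]=t[1], then Q at s[3]=t[2], then D at s[5]=t[3], then Y at s[6]=t[4], then D at s[7]=t[5], then D at s[8]=t[6], then X at s[10]=t[7], then Y at s[11]=t[8]; all 8 characters appear in both, in order, and the DP table's final entry dp[12][9] is also 8, so no common subsequence is longer.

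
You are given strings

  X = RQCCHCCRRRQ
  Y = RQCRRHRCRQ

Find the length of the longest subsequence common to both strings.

7

Pick R [1,1], Q [2,2], C [3,3], H [5,6], C [7,8], R [10,9], Q [11,10]; all 7 characters appear in both, in order. dp[11][10] = 7 confirms this is the maximum.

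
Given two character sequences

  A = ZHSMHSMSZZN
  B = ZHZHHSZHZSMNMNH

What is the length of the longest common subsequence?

One common subsequence of length 7: Z at A[1]=B[3], H at A[2]=B[5], S at A[3]=B[6], H at A[5]=B[8], S at A[6]=B[10], M at A[7]=B[13], N at A[11]=B[14]. Since dp[11][15] = 7, nothing longer is possible.

7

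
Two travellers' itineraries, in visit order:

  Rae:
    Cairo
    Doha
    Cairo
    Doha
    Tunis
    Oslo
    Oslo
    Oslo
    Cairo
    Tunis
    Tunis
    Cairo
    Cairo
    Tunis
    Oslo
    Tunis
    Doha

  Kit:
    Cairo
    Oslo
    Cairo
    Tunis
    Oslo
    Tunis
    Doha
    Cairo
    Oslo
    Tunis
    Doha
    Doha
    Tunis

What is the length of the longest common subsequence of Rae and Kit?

9

Match Cairo (Rae #1, Kit #1), then Cairo (Rae #3, Kit #3), then Tunis (Rae #5, Kit #4), then Oslo (Rae #8, Kit #5), then Tunis (Rae #10, Kit #6), then Cairo (Rae #13, Kit #8), then Oslo (Rae #15, Kit #9), then Tunis (Rae #16, Kit #10), then Doha (Rae #17, Kit #12) — 9 stops in the same relative order in both. Since dp[17][13] = 9, nothing longer is possible.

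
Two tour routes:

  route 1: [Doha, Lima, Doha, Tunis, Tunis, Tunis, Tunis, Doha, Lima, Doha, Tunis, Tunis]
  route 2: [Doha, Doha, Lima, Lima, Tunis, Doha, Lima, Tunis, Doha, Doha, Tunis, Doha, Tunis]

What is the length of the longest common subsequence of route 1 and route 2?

8

Match Doha at route 1[1]=route 2[2], Lima at route 1[2]=route 2[4], Doha at route 1[3]=route 2[6], Tunis at route 1[7]=route 2[8], Doha at route 1[8]=route 2[9], Doha at route 1[10]=route 2[10], Tunis at route 1[11]=route 2[11], Tunis at route 1[12]=route 2[13] — 8 stops in the same relative order in both, and the DP table's final entry dp[12][13] is also 8, so no common subsequence is longer.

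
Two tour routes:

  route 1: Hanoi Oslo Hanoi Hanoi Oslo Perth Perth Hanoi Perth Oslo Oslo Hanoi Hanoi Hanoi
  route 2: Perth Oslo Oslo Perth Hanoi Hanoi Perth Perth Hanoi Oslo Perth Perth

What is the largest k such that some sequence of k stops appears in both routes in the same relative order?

7

One common subsequence of length 7: Oslo at route 1[2]=route 2[3], then Hanoi at route 1[3]=route 2[5], then Hanoi at route 1[4]=route 2[6], then Perth at route 1[6]=route 2[7], then Perth at route 1[7]=route 2[8], then Hanoi at route 1[8]=route 2[9], then Perth at route 1[9]=route 2[12]. dp[14][12] = 7 confirms this is the maximum.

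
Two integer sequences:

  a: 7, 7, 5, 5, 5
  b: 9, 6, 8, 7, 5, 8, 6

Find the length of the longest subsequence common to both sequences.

Taking 7 at a[2]=b[4], then 5 at a[3]=b[5] gives a common subsequence of length 2. The LCS DP gives dp[5][7] = 2, so this is optimal.

2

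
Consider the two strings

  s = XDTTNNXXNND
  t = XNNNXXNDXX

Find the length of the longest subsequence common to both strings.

7

Match X [1,1]; then N [5,3]; then N [6,4]; then X [7,5]; then X [8,6]; then N [10,7]; then D [11,8] — 7 characters in the same relative order in both. The LCS DP gives dp[11][10] = 7, so this is optimal.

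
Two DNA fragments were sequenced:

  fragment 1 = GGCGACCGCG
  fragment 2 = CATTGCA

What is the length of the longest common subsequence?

4

One common subsequence of length 4: C [3,1] → A [5,2] → G [8,5] → C [9,6]. Since dp[10][7] = 4, nothing longer is possible.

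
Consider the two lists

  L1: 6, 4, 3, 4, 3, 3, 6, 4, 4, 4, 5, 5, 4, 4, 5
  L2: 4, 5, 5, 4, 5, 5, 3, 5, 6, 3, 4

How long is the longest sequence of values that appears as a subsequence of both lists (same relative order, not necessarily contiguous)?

5

Match 4 (L1 #2, L2 #1), then 4 (L1 #4, L2 #4), then 3 (L1 #5, L2 #7), then 3 (L1 #6, L2 #10), then 4 (L1 #14, L2 #11) — 5 values in the same relative order in both. The LCS DP gives dp[15][11] = 5, so this is optimal.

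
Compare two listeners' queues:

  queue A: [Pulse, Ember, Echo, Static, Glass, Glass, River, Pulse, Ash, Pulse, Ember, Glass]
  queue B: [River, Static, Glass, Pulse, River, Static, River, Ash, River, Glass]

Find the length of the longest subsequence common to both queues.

One common subsequence of length 5: Pulse at queue A[1]=queue B[4], Static at queue A[4]=queue B[6], River at queue A[7]=queue B[7], Ash at queue A[9]=queue B[8], Glass at queue A[12]=queue B[10], and the DP table's final entry dp[12][10] is also 5, so no common subsequence is longer.

5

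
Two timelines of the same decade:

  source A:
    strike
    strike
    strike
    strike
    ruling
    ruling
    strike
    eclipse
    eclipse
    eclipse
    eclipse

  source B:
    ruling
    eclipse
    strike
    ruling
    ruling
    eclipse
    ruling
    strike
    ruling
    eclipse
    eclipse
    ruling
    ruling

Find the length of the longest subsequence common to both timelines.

6

Match strike [1,3], then ruling [5,5], then ruling [6,7], then strike [7,8], then eclipse [8,10], then eclipse [9,11] — 6 events in the same relative order in both. dp[11][13] = 6 confirms this is the maximum.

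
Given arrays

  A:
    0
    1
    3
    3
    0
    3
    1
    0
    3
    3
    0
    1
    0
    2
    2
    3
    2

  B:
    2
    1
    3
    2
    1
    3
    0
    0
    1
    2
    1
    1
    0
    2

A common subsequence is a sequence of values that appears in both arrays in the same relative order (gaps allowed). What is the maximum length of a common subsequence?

8

Pick 1 at A[2]=B[2] → 3 at A[3]=B[3] → 3 at A[4]=B[6] → 0 at A[5]=B[8] → 1 at A[7]=B[11] → 1 at A[12]=B[12] → 0 at A[13]=B[13] → 2 at A[17]=B[14]; all 8 values appear in both, in order. Since dp[17][14] = 8, nothing longer is possible.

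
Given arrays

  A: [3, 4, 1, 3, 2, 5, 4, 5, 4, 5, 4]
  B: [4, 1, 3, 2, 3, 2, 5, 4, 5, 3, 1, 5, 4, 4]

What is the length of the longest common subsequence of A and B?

9

One common subsequence of length 9: 4 [2,1]; then 1 [3,2]; then 3 [4,5]; then 2 [5,6]; then 5 [6,7]; then 4 [7,8]; then 5 [8,12]; then 4 [9,13]; then 4 [11,14]. Since dp[11][14] = 9, nothing longer is possible.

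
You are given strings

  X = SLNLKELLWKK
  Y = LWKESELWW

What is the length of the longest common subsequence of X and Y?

5

Match L (X #2, Y #1), K (X #5, Y #3), E (X #6, Y #6), L (X #7, Y #7), W (X #9, Y #9) — 5 characters in the same relative order in both. dp[11][9] = 5 confirms this is the maximum.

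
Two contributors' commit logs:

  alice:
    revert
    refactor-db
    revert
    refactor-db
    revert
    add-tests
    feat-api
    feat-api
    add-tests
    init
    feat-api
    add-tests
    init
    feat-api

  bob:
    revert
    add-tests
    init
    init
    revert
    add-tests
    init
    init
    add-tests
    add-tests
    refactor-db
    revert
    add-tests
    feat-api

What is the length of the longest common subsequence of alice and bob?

Pick revert [1,1]; then revert [3,5]; then refactor-db [4,11]; then revert [5,12]; then add-tests [12,13]; then feat-api [14,14]; all 6 commits appear in both, in order. The LCS DP gives dp[14][14] = 6, so this is optimal.

6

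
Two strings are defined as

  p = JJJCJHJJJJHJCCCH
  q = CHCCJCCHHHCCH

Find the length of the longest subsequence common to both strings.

Taking J [1,5], C [4,7], H [6,9], H [11,10], C [14,11], C [15,12], H [16,13] gives a common subsequence of length 7. dp[16][13] = 7 confirms this is the maximum.

7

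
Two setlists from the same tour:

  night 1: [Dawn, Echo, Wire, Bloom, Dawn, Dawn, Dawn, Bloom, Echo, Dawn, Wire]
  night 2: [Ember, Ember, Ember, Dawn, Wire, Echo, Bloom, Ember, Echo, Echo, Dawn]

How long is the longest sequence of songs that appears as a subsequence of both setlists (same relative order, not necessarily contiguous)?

Match Dawn (night 1 #1, night 2 #4) → Echo (night 1 #2, night 2 #6) → Bloom (night 1 #4, night 2 #7) → Echo (night 1 #9, night 2 #10) → Dawn (night 1 #10, night 2 #11) — 5 songs in the same relative order in both. The LCS DP gives dp[11][11] = 5, so this is optimal.

5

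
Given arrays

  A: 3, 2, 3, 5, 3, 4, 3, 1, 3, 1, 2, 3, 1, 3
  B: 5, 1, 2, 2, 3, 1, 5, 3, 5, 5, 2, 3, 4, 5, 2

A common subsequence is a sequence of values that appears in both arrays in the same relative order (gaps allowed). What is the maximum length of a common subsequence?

Match 3 (A #1, B #5), 3 (A #3, B #8), 5 (A #4, B #10), 3 (A #5, B #12), 4 (A #6, B #13), 2 (A #11, B #15) — 6 values in the same relative order in both, and the DP table's final entry dp[14][15] is also 6, so no common subsequence is longer.

6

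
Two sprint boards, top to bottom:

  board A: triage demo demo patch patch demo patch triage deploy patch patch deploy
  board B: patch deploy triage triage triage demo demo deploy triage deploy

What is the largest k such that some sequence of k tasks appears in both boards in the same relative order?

5

Pick triage (board A #1, board B #5), demo (board A #2, board B #6), demo (board A #3, board B #7), triage (board A #8, board B #9), deploy (board A #12, board B #10); all 5 tasks appear in both, in order. dp[12][10] = 5 confirms this is the maximum.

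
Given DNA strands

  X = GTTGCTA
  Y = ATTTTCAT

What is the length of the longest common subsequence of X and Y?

One common subsequence of length 4: T (X #2, Y #4) → T (X #3, Y #5) → C (X #5, Y #6) → T (X #6, Y #8). Since dp[7][8] = 4, nothing longer is possible.

4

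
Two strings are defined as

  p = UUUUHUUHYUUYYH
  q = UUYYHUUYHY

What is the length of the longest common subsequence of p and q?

7

Match U [1,1], then U [2,2], then H [5,5], then U [6,6], then U [7,7], then H [8,9], then Y [13,10] — 7 characters in the same relative order in both. The LCS DP gives dp[14][10] = 7, so this is optimal.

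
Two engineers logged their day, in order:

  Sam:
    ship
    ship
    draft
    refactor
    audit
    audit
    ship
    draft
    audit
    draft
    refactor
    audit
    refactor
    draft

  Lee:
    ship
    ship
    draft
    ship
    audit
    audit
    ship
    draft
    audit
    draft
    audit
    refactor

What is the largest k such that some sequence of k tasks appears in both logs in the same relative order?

11

Pick ship at Sam[1]=Lee[1] → ship at Sam[2]=Lee[2] → draft at Sam[3]=Lee[3] → audit at Sam[5]=Lee[5] → audit at Sam[6]=Lee[6] → ship at Sam[7]=Lee[7] → draft at Sam[8]=Lee[8] → audit at Sam[9]=Lee[9] → draft at Sam[10]=Lee[10] → audit at Sam[12]=Lee[11] → refactor at Sam[13]=Lee[12]; all 11 tasks appear in both, in order, and the DP table's final entry dp[14][12] is also 11, so no common subsequence is longer.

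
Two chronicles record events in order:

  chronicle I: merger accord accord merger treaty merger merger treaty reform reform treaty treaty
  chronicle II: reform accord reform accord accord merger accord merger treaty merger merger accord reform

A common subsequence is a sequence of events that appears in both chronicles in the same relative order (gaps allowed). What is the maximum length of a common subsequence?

7

One common subsequence of length 7: merger (chronicle I #1, chronicle II #6), then accord (chronicle I #3, chronicle II #7), then merger (chronicle I #4, chronicle II #8), then treaty (chronicle I #5, chronicle II #9), then merger (chronicle I #6, chronicle II #10), then merger (chronicle I #7, chronicle II #11), then reform (chronicle I #10, chronicle II #13). dp[12][13] = 7 confirms this is the maximum.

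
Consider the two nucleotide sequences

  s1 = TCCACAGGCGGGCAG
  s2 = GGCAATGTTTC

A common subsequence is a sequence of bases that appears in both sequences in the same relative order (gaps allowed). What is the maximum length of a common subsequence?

5

Taking C (s1 #3, s2 #3); then A (s1 #4, s2 #4); then A (s1 #6, s2 #5); then G (s1 #7, s2 #7); then C (s1 #13, s2 #11) gives a common subsequence of length 5, and the DP table's final entry dp[15][11] is also 5, so no common subsequence is longer.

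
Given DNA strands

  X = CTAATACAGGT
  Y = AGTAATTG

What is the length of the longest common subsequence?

5

Taking T (X #2, Y #3), then A (X #3, Y #4), then A (X #4, Y #5), then T (X #5, Y #7), then G (X #10, Y #8) gives a common subsequence of length 5. Since dp[11][8] = 5, nothing longer is possible.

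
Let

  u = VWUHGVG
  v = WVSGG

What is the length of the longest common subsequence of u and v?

3

Pick V (u #1, v #2); then G (u #5, v #4); then G (u #7, v #5); all 3 characters appear in both, in order. The LCS DP gives dp[7][5] = 3, so this is optimal.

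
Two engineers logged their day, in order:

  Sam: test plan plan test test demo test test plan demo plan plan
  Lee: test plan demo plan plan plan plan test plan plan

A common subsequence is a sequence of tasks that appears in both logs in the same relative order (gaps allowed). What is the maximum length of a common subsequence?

6

Match test [1,1] → plan [2,6] → plan [3,7] → test [8,8] → plan [11,9] → plan [12,10] — 6 tasks in the same relative order in both. The LCS DP gives dp[12][10] = 6, so this is optimal.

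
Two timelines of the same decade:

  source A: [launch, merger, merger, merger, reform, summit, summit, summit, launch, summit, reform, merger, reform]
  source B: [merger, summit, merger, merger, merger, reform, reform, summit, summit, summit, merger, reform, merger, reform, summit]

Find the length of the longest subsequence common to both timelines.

10

Pick merger [2,3]; then merger [3,4]; then merger [4,5]; then reform [5,7]; then summit [6,8]; then summit [7,9]; then summit [8,10]; then reform [11,12]; then merger [12,13]; then reform [13,14]; all 10 events appear in both, in order. dp[13][15] = 10 confirms this is the maximum.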